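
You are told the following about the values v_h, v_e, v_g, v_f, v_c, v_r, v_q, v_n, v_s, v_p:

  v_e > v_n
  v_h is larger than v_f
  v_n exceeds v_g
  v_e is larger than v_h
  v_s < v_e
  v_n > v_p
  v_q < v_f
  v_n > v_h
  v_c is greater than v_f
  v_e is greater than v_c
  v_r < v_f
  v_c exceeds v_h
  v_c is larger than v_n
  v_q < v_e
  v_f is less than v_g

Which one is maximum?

v_q is not greatest since v_q < v_f; v_p is not greatest since v_p < v_n; v_r is not greatest since v_r < v_f; v_f is not greatest since v_f < v_c; v_h is not greatest since v_h < v_e; v_g is not greatest since v_g < v_n; v_n is not greatest since v_n < v_c; v_s is not greatest since v_s < v_e; v_c is not greatest since v_c < v_e.
Only v_e has nothing above it, so v_e is the maximum.

v_e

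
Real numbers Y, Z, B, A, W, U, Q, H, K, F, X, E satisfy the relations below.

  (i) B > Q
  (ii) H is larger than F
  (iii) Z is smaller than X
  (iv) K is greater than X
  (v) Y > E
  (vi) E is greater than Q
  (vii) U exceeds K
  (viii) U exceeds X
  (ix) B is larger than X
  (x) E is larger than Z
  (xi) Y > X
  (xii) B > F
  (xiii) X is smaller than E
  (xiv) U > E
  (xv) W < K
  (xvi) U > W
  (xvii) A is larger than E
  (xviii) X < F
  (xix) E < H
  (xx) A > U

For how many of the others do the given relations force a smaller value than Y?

4

The elements the relations force below Y are Z, Q, X, E — no chain reaches any other.
That is 4.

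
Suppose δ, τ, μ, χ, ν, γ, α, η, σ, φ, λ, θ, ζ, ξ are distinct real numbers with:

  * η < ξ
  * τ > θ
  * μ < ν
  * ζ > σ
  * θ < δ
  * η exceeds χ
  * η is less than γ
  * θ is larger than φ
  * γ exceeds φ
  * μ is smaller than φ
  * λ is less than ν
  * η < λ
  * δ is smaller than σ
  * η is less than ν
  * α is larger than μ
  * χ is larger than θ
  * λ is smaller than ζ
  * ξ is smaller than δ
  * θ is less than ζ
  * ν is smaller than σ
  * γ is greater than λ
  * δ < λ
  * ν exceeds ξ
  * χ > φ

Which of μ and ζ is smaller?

μ

The relevant relations are μ < φ; φ < θ; θ < χ; χ < η; η < ξ; ξ < δ; δ < λ; λ < ν; ν < σ; σ < ζ.
Together: μ < φ < θ < χ < η < ξ < δ < λ < ν < σ < ζ.
So μ < ζ; μ is the smaller of the two.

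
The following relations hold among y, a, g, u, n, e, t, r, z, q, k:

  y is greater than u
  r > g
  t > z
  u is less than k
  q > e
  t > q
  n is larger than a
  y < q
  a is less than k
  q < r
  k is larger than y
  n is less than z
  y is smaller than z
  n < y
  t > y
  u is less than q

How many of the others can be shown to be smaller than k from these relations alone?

4

From k the given relations immediately reach a, u, y.
From those, n — 4 in total.
Nothing else is reachable below k; 4 in all.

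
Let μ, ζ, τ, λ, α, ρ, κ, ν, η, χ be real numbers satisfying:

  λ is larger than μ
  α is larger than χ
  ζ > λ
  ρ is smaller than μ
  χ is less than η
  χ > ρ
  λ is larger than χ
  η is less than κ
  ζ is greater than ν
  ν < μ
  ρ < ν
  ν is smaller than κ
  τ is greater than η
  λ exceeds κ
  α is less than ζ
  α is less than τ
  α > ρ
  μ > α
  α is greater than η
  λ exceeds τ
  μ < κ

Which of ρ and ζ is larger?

ζ

ρ < χ and χ < η give ρ < η.
Then η < α extends the chain to α.
With α < μ: ρ < χ < η < α < μ.
With μ < κ: ρ < χ < η < α < μ < κ.
Then κ < λ extends the chain to λ.
Then λ < ζ extends the chain to ζ.
So ρ < ζ; ζ is the larger of the two.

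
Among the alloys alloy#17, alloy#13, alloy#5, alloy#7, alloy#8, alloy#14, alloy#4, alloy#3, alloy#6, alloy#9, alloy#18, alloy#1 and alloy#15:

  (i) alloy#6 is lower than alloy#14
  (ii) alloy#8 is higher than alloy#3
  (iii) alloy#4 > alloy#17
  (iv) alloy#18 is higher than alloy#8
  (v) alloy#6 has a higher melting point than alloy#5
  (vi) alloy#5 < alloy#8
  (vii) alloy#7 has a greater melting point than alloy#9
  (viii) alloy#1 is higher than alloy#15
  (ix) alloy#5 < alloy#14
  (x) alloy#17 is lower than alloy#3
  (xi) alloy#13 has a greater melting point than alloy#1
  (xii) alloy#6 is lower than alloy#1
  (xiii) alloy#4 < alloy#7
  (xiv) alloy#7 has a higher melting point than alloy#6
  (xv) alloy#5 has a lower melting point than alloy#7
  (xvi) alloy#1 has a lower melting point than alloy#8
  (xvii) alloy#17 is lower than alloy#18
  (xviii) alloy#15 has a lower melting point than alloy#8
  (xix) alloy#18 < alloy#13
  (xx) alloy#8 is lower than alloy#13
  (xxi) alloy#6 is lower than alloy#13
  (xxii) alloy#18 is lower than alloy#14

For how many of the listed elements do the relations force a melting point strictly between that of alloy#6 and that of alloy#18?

The relations place alloy#6 below alloy#18. An element lies strictly between them when it is forced above alloy#6 and also forced below alloy#18.
Above alloy#6: {alloy#1, alloy#8, alloy#14, alloy#13, alloy#7}. Below alloy#18: {alloy#15, alloy#5, alloy#17, alloy#1, alloy#3, alloy#8}.
Intersection: {alloy#1, alloy#8} — 2.

2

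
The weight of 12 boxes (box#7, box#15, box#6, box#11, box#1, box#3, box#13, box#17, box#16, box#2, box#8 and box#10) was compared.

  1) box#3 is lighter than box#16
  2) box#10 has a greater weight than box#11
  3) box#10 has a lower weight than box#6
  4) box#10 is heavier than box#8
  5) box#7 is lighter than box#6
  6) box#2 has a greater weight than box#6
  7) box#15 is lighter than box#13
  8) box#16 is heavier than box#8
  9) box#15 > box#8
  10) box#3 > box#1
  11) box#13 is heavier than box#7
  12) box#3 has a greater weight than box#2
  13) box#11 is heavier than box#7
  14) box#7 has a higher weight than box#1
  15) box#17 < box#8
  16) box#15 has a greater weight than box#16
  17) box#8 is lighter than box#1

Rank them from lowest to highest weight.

The consecutive links are each given: box#17 < box#8; box#8 < box#1; box#1 < box#7; box#7 < box#11; box#11 < box#10; box#10 < box#6; box#6 < box#2; box#2 < box#3; box#3 < box#16; box#16 < box#15; box#15 < box#13.

box#17 < box#8 < box#1 < box#7 < box#11 < box#10 < box#6 < box#2 < box#3 < box#16 < box#15 < box#13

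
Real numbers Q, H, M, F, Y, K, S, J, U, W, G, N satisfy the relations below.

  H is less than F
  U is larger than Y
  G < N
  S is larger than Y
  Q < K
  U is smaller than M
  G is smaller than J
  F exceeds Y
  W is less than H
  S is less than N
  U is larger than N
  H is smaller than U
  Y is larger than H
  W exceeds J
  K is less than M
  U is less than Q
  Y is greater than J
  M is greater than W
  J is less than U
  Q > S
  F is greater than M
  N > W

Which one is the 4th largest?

The consecutive relations fix a unique order: G < J < W < H < Y < S < N < U < Q < K < M < F.
Counting 4 from the largest end gives Q.

Q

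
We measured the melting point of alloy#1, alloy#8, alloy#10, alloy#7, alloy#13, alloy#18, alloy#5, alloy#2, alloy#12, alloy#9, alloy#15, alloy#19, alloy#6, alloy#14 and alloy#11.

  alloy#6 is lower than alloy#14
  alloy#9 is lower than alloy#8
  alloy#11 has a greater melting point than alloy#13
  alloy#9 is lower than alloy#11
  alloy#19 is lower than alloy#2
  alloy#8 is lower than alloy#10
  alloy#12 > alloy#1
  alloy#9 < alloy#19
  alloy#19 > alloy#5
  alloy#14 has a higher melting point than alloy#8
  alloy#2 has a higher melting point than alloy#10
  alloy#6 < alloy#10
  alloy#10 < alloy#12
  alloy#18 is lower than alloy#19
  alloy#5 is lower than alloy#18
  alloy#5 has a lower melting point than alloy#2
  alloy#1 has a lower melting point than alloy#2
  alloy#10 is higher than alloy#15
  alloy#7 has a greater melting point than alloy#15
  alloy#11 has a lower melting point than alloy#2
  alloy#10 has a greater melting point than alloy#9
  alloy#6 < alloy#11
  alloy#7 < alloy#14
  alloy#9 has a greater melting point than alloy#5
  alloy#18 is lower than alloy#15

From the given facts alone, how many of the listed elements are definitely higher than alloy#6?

From alloy#6 the given relations immediately reach alloy#11, alloy#10, alloy#14.
From those, alloy#12, alloy#2 — 5 in total.
Nothing else is reachable above alloy#6; 5 in all.

5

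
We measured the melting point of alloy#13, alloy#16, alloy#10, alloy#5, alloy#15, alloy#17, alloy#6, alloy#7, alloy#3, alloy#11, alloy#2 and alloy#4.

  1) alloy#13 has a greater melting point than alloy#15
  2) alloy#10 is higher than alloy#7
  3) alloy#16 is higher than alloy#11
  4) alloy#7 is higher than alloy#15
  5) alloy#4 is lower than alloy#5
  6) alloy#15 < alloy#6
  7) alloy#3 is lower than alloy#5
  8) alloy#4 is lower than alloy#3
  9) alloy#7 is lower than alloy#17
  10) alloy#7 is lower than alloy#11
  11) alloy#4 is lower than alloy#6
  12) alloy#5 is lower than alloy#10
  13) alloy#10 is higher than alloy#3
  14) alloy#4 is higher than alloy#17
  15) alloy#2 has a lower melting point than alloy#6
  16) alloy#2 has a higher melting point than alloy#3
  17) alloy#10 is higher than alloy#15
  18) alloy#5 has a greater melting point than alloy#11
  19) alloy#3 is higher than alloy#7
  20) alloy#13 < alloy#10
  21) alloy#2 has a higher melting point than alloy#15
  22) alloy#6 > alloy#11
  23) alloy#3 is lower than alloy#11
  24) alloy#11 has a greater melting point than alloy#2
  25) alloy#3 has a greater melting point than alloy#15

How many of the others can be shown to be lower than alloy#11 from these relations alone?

6

The elements the relations force below alloy#11 are alloy#15, alloy#7, alloy#17, alloy#4, alloy#3, alloy#2 — no chain reaches any other.
That is 6.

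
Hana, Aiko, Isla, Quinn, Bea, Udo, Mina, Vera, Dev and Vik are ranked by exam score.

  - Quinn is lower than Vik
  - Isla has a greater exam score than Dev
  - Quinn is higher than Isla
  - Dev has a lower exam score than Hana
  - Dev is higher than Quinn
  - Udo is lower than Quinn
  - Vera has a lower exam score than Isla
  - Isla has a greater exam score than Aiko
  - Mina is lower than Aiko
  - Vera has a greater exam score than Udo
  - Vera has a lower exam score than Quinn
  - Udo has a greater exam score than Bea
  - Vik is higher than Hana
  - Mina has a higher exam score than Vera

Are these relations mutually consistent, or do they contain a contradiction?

inconsistent

We have Dev < Isla stated directly, yet also Isla < Quinn < Dev by chaining the others — so Isla < Dev. Contradiction.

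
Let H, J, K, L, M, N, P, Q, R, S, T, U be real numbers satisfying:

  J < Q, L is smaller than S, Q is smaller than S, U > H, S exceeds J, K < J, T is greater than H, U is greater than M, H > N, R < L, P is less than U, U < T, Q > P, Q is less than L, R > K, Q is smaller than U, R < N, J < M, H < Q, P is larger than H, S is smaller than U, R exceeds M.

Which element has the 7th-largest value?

The consecutive relations fix a unique order: K < J < M < R < N < H < P < Q < L < S < U < T.
The 7th largest is H.

H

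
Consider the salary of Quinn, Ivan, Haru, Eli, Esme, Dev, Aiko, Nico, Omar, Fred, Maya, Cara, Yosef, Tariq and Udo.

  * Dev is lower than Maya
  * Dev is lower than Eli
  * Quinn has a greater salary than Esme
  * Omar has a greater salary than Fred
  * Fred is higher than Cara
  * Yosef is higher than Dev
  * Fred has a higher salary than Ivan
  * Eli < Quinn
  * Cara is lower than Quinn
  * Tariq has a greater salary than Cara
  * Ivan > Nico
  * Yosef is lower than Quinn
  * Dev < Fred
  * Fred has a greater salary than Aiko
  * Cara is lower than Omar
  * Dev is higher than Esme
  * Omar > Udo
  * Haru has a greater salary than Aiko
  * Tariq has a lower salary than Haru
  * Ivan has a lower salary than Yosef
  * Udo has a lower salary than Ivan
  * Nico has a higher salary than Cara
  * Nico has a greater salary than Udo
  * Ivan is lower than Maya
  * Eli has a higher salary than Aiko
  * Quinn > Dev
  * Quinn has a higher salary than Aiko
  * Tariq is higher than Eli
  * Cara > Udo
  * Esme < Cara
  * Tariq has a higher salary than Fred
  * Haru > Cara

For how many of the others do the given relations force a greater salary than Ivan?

Directly above Ivan: Fred, Yosef, Maya.
One step further: Omar, Tariq, Quinn (6 so far).
One step further: Haru (7 so far).
No other element is forced above Ivan by the given relations, so the count is 7.

7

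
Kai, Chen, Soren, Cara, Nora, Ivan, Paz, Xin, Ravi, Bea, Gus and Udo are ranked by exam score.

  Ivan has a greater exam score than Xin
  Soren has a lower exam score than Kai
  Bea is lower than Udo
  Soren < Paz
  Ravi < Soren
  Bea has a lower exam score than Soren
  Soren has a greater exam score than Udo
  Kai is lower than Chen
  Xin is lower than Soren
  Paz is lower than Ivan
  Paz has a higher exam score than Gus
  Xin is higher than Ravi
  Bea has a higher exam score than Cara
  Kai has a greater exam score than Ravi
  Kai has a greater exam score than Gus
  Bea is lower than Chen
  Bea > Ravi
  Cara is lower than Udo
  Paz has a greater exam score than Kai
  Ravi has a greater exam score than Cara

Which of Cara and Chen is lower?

Cara

Cara < Ravi and Ravi < Bea give Cara < Bea.
With Bea < Udo: Cara < Ravi < Bea < Udo.
With Udo < Soren: Cara < Ravi < Bea < Udo < Soren.
With Soren < Kai: Cara < Ravi < Bea < Udo < Soren < Kai.
Then Kai < Chen extends the chain to Chen.
So Cara < Chen; Cara is the lower of the two.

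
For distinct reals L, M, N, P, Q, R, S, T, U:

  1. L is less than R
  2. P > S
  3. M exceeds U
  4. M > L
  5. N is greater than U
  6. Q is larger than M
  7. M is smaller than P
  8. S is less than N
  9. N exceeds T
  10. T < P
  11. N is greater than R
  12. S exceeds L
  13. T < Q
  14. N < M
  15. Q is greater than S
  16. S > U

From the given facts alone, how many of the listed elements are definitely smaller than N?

The elements the relations force below N are L, T, U, S, R — no chain reaches any other.
That is 5.

5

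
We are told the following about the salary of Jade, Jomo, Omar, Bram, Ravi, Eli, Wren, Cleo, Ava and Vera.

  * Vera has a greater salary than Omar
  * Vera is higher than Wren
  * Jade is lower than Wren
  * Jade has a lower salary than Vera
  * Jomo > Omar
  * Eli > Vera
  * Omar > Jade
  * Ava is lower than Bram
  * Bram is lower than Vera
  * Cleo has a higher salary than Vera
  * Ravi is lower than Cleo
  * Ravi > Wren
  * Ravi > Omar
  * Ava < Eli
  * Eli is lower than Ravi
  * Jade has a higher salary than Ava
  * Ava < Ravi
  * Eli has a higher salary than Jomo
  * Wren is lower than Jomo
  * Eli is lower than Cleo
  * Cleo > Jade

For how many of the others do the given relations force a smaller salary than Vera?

5

Directly below Vera: Jade, Omar, Bram, Wren.
One step further: Ava (5 so far).
Nothing else is reachable below Vera; 5 in all.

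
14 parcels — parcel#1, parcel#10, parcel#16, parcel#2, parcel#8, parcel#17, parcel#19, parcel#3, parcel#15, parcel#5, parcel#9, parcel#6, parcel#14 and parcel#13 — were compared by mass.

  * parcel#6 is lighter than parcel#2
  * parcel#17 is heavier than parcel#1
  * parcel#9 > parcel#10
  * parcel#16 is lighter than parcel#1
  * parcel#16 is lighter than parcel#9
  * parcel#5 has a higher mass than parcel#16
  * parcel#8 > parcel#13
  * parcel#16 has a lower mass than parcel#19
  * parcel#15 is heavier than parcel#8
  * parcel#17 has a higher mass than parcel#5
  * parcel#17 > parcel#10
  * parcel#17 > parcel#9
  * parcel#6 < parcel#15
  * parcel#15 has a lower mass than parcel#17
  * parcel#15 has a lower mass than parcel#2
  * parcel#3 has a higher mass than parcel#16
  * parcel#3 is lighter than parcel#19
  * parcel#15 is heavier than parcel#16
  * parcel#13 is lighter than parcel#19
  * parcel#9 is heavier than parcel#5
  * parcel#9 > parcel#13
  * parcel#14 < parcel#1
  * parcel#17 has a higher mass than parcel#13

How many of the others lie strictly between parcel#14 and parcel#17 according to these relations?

The relations place parcel#14 below parcel#17. An element lies strictly between them when it is forced above parcel#14 and also forced below parcel#17.
Above parcel#14: {parcel#1}. Below parcel#17: {parcel#16, parcel#13, parcel#5, parcel#8, parcel#6, parcel#1, parcel#10, parcel#15, parcel#9}.
Intersection: {parcel#1} — 1.

1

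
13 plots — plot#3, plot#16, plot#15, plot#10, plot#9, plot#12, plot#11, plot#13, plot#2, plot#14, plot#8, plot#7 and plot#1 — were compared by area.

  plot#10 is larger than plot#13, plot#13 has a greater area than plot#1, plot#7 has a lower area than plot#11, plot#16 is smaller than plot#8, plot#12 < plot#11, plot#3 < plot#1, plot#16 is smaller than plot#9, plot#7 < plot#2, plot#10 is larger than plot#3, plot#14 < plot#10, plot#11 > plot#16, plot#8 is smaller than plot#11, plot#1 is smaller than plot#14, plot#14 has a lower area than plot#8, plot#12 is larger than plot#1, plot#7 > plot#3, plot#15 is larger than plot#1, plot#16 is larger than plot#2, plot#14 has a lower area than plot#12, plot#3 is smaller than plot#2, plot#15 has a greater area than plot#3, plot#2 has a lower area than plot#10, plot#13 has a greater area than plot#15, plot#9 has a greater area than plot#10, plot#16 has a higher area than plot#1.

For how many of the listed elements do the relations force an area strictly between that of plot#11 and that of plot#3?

Chaining upward from plot#3 reaches: plot#1, plot#14, plot#7, plot#2, plot#15, plot#16, plot#8, plot#12, plot#13, plot#10, plot#9.
Chaining downward from plot#11 reaches: plot#1, plot#14, plot#7, plot#2, plot#16, plot#8, plot#12.
Strictly between plot#3 and plot#11 are those in both lists: plot#1, plot#14, plot#7, plot#2, plot#16, plot#8, plot#12 — 7 elements.

7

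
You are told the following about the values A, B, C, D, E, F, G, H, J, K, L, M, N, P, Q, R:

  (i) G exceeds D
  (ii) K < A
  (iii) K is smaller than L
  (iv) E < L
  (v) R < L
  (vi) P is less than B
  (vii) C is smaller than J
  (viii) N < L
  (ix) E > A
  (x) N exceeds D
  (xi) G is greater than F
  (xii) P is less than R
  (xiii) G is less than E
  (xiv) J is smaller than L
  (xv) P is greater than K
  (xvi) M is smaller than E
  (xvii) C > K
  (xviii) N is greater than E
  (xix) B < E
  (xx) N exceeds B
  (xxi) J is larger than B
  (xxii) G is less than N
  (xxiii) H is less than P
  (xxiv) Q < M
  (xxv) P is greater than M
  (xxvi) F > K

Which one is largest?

K is not greatest since K < F; Q is not greatest since Q < M; H is not greatest since H < P; A is not greatest since A < E; D is not greatest since D < G; M is not greatest since M < E; P is not greatest since P < R; F is not greatest since F < G; R is not greatest since R < L; B is not greatest since B < N; C is not greatest since C < J; J is not greatest since J < L; G is not greatest since G < E; E is not greatest since E < N; N is not greatest since N < L.
Only L has nothing above it, so L is the largest.

L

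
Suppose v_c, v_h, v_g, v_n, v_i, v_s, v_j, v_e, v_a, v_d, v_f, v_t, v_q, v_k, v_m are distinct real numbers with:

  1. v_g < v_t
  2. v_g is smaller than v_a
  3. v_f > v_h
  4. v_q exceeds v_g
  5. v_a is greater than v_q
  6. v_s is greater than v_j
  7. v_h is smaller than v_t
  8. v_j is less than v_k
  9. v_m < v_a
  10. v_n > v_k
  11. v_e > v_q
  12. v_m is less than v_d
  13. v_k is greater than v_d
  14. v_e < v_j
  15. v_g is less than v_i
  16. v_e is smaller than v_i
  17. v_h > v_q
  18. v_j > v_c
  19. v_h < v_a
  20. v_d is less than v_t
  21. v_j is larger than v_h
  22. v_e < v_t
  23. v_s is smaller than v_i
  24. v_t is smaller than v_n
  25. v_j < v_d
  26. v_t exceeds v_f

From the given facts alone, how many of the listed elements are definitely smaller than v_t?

From v_t the given relations immediately reach v_g, v_h, v_f, v_e, v_d.
From those, v_q, v_m, v_j — 8 in total.
From those, v_c — 9 in total.
Nothing else is reachable below v_t; 9 in all.

9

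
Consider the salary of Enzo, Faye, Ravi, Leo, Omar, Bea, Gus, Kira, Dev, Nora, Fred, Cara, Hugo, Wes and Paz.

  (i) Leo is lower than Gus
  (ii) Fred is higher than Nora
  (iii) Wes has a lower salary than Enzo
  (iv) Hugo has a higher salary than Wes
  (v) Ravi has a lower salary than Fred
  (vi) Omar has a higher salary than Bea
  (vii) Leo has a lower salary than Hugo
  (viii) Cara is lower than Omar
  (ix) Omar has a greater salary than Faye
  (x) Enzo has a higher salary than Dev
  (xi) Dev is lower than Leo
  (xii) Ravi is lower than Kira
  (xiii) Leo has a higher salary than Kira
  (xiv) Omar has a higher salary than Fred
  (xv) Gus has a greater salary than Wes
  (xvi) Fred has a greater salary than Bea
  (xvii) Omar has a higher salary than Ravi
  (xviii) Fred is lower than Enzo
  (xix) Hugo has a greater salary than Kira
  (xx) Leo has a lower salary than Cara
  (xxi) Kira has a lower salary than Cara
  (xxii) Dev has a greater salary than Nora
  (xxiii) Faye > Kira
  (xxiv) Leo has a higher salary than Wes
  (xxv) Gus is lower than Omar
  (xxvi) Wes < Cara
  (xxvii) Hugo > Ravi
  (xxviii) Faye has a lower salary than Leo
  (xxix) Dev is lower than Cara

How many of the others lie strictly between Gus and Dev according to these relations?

Chaining upward from Dev reaches: Leo, Cara, Hugo, Enzo, Omar.
Chaining downward from Gus reaches: Nora, Ravi, Kira, Faye, Wes, Leo.
Strictly between Dev and Gus are those in both lists: Leo — 1 element.

1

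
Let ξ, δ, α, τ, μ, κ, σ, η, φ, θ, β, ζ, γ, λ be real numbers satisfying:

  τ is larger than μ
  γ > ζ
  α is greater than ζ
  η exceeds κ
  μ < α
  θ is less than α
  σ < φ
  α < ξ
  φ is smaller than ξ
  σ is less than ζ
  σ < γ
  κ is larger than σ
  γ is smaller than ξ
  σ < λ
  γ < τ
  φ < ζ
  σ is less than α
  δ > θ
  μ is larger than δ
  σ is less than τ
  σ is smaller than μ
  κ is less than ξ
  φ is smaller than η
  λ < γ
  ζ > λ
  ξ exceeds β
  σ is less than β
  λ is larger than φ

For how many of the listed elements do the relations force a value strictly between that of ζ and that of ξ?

2

Chaining upward from ζ reaches: γ, τ, α.
Chaining downward from ξ reaches: σ, φ, θ, λ, δ, κ, γ, μ, β, α.
Strictly between ζ and ξ are those in both lists: γ, α — 2 elements.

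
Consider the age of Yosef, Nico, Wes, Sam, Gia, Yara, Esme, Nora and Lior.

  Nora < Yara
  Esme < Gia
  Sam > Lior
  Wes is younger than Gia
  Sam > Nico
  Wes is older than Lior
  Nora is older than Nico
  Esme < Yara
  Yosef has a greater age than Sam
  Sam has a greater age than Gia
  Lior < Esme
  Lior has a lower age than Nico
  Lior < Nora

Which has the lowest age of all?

Lior

Chaining upward from Lior: directly above it, Wes, Esme, Nico, Nora, Sam; then Gia, Yara, Yosef.
That covers every other element, and nothing is given below Lior, so Lior is the lowest age.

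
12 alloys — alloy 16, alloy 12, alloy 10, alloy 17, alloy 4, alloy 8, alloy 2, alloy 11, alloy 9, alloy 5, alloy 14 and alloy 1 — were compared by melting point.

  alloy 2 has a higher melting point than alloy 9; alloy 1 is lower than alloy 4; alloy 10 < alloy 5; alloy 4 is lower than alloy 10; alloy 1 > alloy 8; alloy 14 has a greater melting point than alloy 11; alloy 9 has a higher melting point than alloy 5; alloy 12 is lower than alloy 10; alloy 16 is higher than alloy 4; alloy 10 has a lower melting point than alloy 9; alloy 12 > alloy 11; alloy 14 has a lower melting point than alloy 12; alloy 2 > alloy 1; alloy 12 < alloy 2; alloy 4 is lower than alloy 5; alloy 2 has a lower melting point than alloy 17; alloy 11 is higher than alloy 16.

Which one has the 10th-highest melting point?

The consecutive relations fix a unique order: alloy 8 < alloy 1 < alloy 4 < alloy 16 < alloy 11 < alloy 14 < alloy 12 < alloy 10 < alloy 5 < alloy 9 < alloy 2 < alloy 17.
Counting 10 from the largest end gives alloy 4.

alloy 4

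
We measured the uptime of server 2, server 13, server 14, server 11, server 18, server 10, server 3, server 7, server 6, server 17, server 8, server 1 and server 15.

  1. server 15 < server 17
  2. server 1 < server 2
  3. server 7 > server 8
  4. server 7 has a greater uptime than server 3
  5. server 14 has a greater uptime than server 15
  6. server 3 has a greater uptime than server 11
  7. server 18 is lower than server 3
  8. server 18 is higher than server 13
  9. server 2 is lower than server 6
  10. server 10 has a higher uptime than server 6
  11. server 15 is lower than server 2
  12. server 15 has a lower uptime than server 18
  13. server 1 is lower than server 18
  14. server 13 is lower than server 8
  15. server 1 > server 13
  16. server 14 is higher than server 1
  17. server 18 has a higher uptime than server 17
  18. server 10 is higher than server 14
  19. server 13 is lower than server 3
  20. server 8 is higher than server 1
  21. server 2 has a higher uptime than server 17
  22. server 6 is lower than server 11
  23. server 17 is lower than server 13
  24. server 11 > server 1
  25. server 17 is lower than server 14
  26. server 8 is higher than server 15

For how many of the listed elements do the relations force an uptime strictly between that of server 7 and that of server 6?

2

Chaining upward from server 6 reaches: server 11, server 10, server 3.
Chaining downward from server 7 reaches: server 15, server 17, server 13, server 1, server 18, server 8, server 2, server 11, server 3.
Strictly between server 6 and server 7 are those in both lists: server 11, server 3 — 2 elements.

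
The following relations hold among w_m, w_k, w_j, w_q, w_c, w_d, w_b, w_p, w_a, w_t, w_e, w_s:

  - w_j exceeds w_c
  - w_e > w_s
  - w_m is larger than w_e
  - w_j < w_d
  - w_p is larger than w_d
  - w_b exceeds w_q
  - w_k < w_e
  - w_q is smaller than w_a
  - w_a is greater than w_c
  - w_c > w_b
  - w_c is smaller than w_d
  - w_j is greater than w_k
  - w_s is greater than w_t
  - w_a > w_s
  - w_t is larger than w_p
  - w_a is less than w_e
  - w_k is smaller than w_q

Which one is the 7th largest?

Chaining the given pairs: w_k < w_q < w_b < w_c < w_j < w_d < w_p < w_t < w_s < w_a < w_e < w_m.
Counting 7 from the largest end gives w_d.

w_d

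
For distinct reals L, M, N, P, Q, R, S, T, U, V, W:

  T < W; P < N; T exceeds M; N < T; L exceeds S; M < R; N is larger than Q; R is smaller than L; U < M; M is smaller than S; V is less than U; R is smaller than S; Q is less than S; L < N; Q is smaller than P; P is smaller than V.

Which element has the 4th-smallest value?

Piecing the relations together gives one ordering: Q < P < V < U < M < R < S < L < N < T < W.
Counting 4 from the smallest end gives U.

U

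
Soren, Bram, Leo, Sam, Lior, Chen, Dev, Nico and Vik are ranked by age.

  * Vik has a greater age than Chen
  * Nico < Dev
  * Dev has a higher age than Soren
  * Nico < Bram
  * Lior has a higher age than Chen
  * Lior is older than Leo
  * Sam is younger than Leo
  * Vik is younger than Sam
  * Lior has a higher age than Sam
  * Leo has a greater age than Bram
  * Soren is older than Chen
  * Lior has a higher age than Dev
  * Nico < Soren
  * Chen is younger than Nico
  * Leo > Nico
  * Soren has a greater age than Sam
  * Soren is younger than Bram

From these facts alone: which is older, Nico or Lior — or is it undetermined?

Nico < Soren and Soren < Bram give Nico < Bram.
With Bram < Leo: Nico < Soren < Bram < Leo.
With Leo < Lior: Nico < Soren < Bram < Leo < Lior.
So Lior is older.

Lior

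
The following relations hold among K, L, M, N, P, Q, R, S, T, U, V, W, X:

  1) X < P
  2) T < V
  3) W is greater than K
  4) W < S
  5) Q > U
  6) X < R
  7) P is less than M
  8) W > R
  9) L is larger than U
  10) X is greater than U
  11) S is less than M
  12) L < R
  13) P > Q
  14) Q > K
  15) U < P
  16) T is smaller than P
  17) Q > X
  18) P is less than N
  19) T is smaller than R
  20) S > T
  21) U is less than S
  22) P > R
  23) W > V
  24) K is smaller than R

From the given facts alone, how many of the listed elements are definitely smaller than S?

8

The elements the relations force below S are U, K, T, L, X, V, R, W — no chain reaches any other.
That is 8.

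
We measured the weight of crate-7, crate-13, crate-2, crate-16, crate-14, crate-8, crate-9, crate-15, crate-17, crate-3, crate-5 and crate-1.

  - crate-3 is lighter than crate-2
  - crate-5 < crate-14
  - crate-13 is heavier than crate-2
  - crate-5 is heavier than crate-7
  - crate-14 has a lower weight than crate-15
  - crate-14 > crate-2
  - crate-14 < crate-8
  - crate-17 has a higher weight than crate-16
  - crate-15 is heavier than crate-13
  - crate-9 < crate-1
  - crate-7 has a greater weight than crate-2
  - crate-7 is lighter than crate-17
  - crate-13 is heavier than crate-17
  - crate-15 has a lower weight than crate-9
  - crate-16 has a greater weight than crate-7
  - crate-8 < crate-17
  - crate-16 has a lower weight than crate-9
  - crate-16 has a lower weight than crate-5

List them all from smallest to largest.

crate-3 < crate-2 < crate-7 < crate-16 < crate-5 < crate-14 < crate-8 < crate-17 < crate-13 < crate-15 < crate-9 < crate-1

The consecutive links are each given: crate-3 < crate-2; crate-2 < crate-7; crate-7 < crate-16; crate-16 < crate-5; crate-5 < crate-14; crate-14 < crate-8; crate-8 < crate-17; crate-17 < crate-13; crate-13 < crate-15; crate-15 < crate-9; crate-9 < crate-1.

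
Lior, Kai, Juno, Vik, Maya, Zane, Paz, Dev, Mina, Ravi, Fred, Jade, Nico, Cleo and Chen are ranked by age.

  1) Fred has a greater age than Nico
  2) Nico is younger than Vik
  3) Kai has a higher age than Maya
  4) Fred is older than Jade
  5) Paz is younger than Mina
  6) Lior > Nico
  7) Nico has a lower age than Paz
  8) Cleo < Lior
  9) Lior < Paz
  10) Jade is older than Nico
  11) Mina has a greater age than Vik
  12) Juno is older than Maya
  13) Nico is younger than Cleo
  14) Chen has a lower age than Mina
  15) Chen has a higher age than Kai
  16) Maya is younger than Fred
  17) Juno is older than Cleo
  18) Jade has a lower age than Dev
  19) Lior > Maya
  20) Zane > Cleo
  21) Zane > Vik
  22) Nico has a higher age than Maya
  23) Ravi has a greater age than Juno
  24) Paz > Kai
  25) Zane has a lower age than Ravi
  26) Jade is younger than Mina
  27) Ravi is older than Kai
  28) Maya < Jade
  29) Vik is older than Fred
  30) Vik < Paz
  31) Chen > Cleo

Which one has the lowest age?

Chaining upward from Maya: directly above it, Nico, Lior, Kai, Jade, Fred, Juno; then Cleo, Chen, Vik, Paz, Mina, Dev, Ravi; then Zane.
That covers every other element, and nothing is given below Maya, so Maya is the lowest age.

Maya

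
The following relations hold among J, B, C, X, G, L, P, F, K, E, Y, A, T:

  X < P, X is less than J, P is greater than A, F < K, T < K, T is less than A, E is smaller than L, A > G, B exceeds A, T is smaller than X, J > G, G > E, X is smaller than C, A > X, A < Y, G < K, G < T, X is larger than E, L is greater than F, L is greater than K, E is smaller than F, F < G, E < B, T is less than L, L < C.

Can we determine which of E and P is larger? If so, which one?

P

Chaining the given relations: E < F < G < T < X < A < P.
So P is larger.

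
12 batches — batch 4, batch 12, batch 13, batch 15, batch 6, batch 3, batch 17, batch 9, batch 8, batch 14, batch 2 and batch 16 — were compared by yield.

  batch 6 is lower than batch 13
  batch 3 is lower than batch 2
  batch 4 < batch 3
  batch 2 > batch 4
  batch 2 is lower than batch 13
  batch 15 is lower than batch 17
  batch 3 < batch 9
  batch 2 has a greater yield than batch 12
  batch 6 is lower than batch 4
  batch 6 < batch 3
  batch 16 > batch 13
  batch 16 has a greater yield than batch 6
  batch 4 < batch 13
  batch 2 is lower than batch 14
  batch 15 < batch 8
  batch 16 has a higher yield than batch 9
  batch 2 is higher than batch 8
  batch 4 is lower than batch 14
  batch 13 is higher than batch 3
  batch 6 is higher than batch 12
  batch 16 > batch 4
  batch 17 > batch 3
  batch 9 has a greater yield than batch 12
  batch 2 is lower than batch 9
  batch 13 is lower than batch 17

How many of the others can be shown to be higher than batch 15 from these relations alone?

The elements the relations force above batch 15 are batch 8, batch 2, batch 13, batch 9, batch 17, batch 16, batch 14 — no chain reaches any other.
That is 7.

7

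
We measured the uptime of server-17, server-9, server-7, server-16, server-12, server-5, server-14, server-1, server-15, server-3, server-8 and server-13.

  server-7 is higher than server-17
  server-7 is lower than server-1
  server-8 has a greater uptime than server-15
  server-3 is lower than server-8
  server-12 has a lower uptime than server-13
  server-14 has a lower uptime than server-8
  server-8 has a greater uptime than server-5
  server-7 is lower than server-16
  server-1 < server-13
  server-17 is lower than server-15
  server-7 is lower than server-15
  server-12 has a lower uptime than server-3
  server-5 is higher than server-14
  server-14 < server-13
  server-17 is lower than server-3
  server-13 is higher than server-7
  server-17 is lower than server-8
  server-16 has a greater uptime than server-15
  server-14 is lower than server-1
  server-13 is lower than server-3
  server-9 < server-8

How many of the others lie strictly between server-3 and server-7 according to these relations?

The relations place server-7 below server-3. An element lies strictly between them when it is forced above server-7 and also forced below server-3.
Above server-7: {server-15, server-16, server-1, server-13, server-8}. Below server-3: {server-12, server-17, server-14, server-1, server-13}.
Intersection: {server-1, server-13} — 2.

2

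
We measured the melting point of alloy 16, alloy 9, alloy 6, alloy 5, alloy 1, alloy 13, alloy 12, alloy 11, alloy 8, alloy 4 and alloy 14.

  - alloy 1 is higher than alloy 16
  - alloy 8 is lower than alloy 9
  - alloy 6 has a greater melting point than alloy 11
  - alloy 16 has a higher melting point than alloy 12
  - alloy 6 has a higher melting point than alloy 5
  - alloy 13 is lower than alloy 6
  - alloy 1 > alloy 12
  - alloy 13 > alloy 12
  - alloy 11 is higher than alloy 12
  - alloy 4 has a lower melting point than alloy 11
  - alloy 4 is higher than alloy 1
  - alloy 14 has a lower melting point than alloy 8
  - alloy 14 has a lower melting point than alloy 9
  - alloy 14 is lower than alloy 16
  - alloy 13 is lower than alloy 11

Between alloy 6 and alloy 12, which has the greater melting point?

The relevant relations are alloy 12 < alloy 16; alloy 16 < alloy 1; alloy 1 < alloy 4; alloy 4 < alloy 11; alloy 11 < alloy 6.
Together: alloy 12 < alloy 16 < alloy 1 < alloy 4 < alloy 11 < alloy 6.
So alloy 12 < alloy 6; alloy 6 is the higher of the two.

alloy 6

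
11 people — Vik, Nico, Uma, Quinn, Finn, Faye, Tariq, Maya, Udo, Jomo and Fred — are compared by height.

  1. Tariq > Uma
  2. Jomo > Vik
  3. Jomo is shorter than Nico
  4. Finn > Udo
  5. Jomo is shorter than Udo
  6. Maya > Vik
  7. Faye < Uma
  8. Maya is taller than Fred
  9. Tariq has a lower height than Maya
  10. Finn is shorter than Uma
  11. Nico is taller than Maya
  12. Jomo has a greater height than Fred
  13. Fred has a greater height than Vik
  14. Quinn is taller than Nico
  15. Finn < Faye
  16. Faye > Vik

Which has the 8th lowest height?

Tariq

Piecing the relations together gives one ordering: Vik < Fred < Jomo < Udo < Finn < Faye < Uma < Tariq < Maya < Nico < Quinn.
The 8th smallest is Tariq.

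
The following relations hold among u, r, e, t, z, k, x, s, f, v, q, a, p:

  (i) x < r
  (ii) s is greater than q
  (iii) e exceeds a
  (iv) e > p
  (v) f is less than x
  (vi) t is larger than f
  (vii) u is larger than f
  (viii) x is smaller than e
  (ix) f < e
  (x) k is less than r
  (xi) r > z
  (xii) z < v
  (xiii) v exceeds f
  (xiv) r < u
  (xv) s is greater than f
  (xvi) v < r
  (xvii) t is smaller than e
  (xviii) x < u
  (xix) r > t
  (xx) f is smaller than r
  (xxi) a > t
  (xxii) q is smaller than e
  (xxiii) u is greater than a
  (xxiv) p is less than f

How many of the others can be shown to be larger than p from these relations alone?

Directly above p: f, e.
One step further: t, s, v, x, r, u (8 so far).
One step further: a (9 so far).
No other element is forced above p by the given relations, so the count is 9.

9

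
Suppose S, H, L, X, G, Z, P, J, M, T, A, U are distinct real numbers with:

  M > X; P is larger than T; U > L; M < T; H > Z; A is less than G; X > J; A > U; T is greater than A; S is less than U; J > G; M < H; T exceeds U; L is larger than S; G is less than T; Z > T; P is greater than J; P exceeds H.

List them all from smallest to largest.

Each adjacent pair is fixed by a given relation: S < L; L < U; U < A; A < G; G < J; J < X; X < M; M < T; T < Z; Z < H; H < P. Chaining them end to end gives the full order.

S < L < U < A < G < J < X < M < T < Z < H < P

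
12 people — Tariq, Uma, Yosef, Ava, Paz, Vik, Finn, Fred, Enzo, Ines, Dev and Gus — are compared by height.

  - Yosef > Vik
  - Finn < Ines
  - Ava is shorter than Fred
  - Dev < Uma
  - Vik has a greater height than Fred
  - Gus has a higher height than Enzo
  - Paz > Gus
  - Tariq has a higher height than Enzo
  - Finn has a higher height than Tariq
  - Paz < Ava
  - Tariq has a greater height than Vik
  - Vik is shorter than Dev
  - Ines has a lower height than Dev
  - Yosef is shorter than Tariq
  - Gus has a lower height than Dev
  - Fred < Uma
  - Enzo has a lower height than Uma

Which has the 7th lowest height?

Yosef

Chaining the given pairs: Enzo < Gus < Paz < Ava < Fred < Vik < Yosef < Tariq < Finn < Ines < Dev < Uma.
The 7th smallest is Yosef.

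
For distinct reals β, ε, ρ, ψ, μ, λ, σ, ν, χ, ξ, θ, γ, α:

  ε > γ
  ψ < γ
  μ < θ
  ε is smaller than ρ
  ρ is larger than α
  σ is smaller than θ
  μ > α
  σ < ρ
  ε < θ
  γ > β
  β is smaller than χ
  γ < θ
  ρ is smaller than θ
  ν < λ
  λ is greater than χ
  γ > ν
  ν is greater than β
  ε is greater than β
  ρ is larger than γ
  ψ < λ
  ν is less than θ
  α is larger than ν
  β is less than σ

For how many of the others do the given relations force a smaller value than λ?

From λ the given relations immediately reach ψ, ν, χ.
From those, β — 4 in total.
Nothing else is reachable below λ; 4 in all.

4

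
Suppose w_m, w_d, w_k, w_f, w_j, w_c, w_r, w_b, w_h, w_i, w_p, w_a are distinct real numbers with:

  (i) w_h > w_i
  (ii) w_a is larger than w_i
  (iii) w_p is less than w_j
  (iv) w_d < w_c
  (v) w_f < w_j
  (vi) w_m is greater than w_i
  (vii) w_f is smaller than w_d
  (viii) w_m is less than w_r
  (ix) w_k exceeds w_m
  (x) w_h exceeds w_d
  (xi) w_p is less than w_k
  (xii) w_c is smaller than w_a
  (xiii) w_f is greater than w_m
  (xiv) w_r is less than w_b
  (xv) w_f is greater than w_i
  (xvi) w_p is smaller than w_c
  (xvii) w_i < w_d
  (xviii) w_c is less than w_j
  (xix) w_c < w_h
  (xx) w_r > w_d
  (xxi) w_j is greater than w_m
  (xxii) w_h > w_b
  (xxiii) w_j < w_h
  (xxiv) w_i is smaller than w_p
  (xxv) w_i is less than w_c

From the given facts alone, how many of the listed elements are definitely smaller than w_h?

9

The elements the relations force below w_h are w_i, w_m, w_f, w_p, w_d, w_r, w_c, w_j, w_b — no chain reaches any other.
That is 9.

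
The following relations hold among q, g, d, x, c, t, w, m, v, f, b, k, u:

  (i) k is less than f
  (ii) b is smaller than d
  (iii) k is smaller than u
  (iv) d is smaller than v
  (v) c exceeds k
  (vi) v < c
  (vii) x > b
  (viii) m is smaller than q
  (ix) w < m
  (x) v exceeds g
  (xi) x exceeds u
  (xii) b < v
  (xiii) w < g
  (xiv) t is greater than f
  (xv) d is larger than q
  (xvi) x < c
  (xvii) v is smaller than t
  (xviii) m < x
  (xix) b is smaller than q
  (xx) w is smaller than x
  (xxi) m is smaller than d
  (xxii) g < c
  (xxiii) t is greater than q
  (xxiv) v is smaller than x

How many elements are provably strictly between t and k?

1

The relations place k below t. An element lies strictly between them when it is forced above k and also forced below t.
Above k: {f, u, x, c}. Below t: {w, m, b, f, q, d, g, v}.
Intersection: {f} — 1.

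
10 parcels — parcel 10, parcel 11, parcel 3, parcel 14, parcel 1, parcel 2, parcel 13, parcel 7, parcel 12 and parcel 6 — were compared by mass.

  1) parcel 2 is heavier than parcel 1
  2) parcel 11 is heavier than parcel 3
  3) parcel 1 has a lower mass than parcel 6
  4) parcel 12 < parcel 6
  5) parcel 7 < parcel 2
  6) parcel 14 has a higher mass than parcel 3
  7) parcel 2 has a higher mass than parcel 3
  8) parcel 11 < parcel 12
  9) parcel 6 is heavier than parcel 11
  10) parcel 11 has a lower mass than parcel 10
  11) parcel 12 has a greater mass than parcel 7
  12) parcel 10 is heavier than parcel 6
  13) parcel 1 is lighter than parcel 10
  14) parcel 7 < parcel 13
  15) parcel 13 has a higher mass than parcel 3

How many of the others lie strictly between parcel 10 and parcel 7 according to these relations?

Chaining upward from parcel 7 reaches: parcel 12, parcel 6, parcel 2, parcel 13.
Chaining downward from parcel 10 reaches: parcel 3, parcel 1, parcel 11, parcel 12, parcel 6.
Strictly between parcel 7 and parcel 10 are those in both lists: parcel 12, parcel 6 — 2 elements.

2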